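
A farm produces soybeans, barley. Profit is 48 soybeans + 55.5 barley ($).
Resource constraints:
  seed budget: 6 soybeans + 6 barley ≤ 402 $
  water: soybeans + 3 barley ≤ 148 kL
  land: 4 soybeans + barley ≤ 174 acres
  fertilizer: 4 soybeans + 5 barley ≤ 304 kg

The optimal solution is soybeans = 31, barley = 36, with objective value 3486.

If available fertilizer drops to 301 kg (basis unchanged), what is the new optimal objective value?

Check each constraint at x*: seed budget 402/402 (tight); water 139/148 (slack 9); land 160/174 (slack 14); fertilizer 304/304 (tight).
Since water, land are not tight, their duals are 0.
From A_Bᵀ y = c: 6·y_seed budget + 4·y_fertilizer = 48; 6·y_seed budget + 5·y_fertilizer = 55.5.
Solving: y_seed budget = 3, y_fertilizer = 7.5.
Δz = y_fertilizer·Δb = 7.5 × (-3) = -22.5, so new z* = 3486 − 22.5 = 3463.5.

3463.5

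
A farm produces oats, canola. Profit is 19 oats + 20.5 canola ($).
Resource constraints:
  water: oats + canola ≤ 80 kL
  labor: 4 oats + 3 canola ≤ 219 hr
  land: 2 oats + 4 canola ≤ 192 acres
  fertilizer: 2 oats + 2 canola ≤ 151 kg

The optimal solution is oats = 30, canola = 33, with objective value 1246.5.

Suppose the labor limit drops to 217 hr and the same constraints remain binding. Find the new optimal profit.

Binding: labor and land. Non-binding: water (17 unused), fertilizer (25 unused).
By complementary slackness, y = 0 for the non-binding constraints.
Dual feasibility on the basic columns requires 4·y_labor + 2·y_land = 19, 3·y_labor + 4·y_land = 20.5.
Solving: y_labor = 3.5, y_land = 2.5.
Δz = y_labor·Δb = 3.5 × (-2) = -7, so new z* = 1246.5 − 7 = 1239.5.

1239.5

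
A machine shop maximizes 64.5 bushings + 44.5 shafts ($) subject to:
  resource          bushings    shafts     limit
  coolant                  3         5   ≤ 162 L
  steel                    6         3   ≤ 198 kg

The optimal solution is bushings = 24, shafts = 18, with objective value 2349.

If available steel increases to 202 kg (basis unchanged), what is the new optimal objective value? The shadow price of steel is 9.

Δb = 4, so new z* = 2349 + (9)·(4) = 2349 + 36 = 2385.

2385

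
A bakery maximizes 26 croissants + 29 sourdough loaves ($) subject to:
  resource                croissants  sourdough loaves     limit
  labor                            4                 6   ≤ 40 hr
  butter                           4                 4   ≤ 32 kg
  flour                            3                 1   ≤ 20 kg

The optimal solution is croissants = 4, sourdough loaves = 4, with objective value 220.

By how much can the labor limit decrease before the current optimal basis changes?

Binding constraints: labor, butter. The basis is B = [[4,6],[4,4]] with det -8.
Per unit decrease in labor, x* moves by d = (0.5, -0.5).
The basis stays optimal until flour becomes binding; allowable decrease = 4 hr.

4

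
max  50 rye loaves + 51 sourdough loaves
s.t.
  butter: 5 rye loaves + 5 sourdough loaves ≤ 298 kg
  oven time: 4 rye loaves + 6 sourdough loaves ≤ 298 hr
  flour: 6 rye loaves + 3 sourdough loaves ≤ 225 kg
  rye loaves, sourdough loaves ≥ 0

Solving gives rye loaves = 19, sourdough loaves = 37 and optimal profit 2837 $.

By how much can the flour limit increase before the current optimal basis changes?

Binding constraints: oven time, flour. The basis is B = [[4,6],[6,3]] with det -24.
Per unit increase in flour, x* moves by d = (0.25, -0.1667).
The basis stays optimal until butter becomes binding; allowable increase = 43.2 kg.

43.2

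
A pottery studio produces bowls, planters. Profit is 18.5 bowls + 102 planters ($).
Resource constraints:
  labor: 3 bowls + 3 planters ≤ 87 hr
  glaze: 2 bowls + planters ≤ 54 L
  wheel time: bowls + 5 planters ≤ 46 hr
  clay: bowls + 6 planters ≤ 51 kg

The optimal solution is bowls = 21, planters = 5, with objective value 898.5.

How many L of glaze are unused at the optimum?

7

glaze used = 2·21 + 1·5 = 47; slack = 54 − 47 = 7.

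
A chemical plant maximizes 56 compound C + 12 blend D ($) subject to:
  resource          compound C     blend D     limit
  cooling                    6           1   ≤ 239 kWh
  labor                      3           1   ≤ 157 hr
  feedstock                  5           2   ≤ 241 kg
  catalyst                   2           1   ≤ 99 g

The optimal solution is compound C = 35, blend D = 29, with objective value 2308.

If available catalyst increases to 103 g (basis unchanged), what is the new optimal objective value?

Check each constraint at x*: cooling 239/239 (tight); labor 134/157 (slack 23); feedstock 233/241 (slack 8); catalyst 99/99 (tight).
Since labor, feedstock are not tight, their duals are 0.
From A_Bᵀ y = c: 6·y_cooling + 2·y_catalyst = 56; 1·y_cooling + 1·y_catalyst = 12.
Solving: y_cooling = 8, y_catalyst = 4.
Δz = y_catalyst·Δb = 4 × (4) = 16, so new z* = 2308 + 16 = 2324.

2324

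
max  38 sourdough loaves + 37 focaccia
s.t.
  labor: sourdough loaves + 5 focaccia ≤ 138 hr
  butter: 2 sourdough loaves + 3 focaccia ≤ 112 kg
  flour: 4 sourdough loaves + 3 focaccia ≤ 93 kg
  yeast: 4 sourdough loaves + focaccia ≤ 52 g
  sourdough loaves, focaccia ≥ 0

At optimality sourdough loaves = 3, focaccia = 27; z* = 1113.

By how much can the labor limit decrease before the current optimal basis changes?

27.625

Binding constraints: labor, flour. The basis is B = [[1,5],[4,3]] with det -17.
Per unit decrease in labor, x* moves by d = (0.1765, -0.2353).
The basis stays optimal until yeast becomes binding; allowable decrease = 27.625 hr.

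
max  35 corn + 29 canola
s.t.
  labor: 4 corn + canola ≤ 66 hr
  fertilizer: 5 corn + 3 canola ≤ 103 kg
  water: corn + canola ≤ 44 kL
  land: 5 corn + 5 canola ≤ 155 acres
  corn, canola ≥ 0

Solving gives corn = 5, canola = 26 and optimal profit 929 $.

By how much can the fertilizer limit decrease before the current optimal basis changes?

10

Binding constraints: fertilizer, land. The basis is B = [[5,3],[5,5]] with det 10.
Per unit decrease in fertilizer, x* moves by d = (-0.5, 0.5).
The basis stays optimal until corn reaches 0; allowable decrease = 10 kg.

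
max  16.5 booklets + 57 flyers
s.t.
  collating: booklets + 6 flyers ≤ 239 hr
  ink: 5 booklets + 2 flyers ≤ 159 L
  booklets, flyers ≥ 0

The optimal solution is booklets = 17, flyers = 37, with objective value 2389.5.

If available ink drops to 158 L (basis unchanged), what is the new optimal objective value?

2388

Check each constraint at x*: collating 239/239 (tight); ink 159/159 (tight).
From A_Bᵀ y = c: 1·y_collating + 5·y_ink = 16.5; 6·y_collating + 2·y_ink = 57.
This yields shadow prices y_collating = 9, y_ink = 1.5.
Δz = y_ink·Δb = 1.5 × (-1) = -1.5, so new z* = 2389.5 − 1.5 = 2388.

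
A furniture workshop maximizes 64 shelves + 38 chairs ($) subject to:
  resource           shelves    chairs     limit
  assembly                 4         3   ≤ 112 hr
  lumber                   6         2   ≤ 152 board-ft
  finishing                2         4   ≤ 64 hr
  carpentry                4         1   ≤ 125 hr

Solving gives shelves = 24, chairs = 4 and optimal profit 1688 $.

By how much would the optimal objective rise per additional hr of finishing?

At the optimum: assembly uses 108 of 112 (slack = 4); lumber uses 152 of 152 (binding); finishing uses 64 of 64 (binding); carpentry uses 100 of 125 (slack = 25).
By complementary slackness, y = 0 for the non-binding constraints.
The binding rows give the dual system: 6·y_lumber + 2·y_finishing = 64 and 2·y_lumber + 4·y_finishing = 38.
→ y_lumber = 9 and y_finishing = 5.
Shadow price of finishing = 5.

5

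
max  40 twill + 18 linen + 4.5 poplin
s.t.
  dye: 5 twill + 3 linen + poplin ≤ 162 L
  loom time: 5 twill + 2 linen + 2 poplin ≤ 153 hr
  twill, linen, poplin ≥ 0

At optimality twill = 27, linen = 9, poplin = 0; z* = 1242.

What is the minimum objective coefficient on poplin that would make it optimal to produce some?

At the optimum: dye uses 162 of 162 (binding); loom time uses 153 of 153 (binding).
From A_Bᵀ y = c: 5·y_dye + 5·y_loom time = 40; 3·y_dye + 2·y_loom time = 18.
→ y_dye = 2 and y_loom time = 6.
poplin enters the basis when its profit ≥ yᵀa₃ = 2·1 + 6·2 = 14.

14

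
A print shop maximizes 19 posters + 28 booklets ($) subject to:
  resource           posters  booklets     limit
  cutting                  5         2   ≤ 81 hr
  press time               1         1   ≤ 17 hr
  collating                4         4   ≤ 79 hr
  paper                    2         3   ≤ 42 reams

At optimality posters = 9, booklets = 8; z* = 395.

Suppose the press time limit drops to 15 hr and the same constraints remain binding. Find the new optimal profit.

Check each constraint at x*: cutting 61/81 (slack 20); press time 17/17 (tight); collating 68/79 (slack 11); paper 42/42 (tight).
By complementary slackness, y = 0 for the non-binding constraints.
The binding rows give the dual system: 1·y_press time + 2·y_paper = 19 and 1·y_press time + 3·y_paper = 28.
→ y_press time = 1 and y_paper = 9.
Δz = y_press time·Δb = 1 × (-2) = -2, so new z* = 395 − 2 = 393.

393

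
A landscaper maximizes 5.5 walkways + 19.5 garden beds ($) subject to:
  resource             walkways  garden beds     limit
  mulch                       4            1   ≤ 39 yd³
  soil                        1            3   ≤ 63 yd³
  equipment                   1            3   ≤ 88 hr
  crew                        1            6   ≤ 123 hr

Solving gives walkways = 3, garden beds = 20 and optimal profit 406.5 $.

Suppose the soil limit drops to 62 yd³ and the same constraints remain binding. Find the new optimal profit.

402

At the optimum: mulch uses 32 of 39 (slack = 7); soil uses 63 of 63 (binding); equipment uses 63 of 88 (slack = 25); crew uses 123 of 123 (binding).
By complementary slackness, y = 0 for the non-binding constraints.
The binding rows give the dual system: 1·y_soil + 1·y_crew = 5.5 and 3·y_soil + 6·y_crew = 19.5.
This yields shadow prices y_soil = 4.5, y_crew = 1.
Δz = y_soil·Δb = 4.5 × (-1) = -4.5, so new z* = 406.5 − 4.5 = 402.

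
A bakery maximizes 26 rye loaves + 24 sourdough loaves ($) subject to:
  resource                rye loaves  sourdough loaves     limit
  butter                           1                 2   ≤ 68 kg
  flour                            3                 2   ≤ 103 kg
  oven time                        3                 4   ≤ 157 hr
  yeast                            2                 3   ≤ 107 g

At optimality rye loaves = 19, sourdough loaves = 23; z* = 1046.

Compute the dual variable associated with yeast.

4

Check each constraint at x*: butter 65/68 (slack 3); flour 103/103 (tight); oven time 149/157 (slack 8); yeast 107/107 (tight).
By complementary slackness, y = 0 for the non-binding constraints.
From A_Bᵀ y = c: 3·y_flour + 2·y_yeast = 26; 2·y_flour + 3·y_yeast = 24.
→ y_flour = 6 and y_yeast = 4.
Shadow price of yeast = 4.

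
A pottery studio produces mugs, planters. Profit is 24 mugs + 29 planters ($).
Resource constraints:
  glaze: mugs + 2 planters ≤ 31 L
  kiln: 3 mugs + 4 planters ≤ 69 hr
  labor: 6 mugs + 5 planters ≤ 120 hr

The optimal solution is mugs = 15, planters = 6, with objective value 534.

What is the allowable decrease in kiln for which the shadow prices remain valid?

9

Binding constraints: kiln, labor. The basis is B = [[3,4],[6,5]] with det -9.
Per unit decrease in kiln, x* moves by d = (0.5556, -0.6667).
The basis stays optimal until planters reaches 0; allowable decrease = 9 hr.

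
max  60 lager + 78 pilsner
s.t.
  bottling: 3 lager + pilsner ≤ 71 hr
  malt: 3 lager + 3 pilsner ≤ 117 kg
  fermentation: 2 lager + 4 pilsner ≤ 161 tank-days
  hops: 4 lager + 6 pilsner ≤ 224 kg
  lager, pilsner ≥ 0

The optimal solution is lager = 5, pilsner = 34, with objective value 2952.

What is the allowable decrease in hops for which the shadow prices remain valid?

Binding constraints: malt, hops. The basis is B = [[3,3],[4,6]] with det 6.
Per unit decrease in hops, x* moves by d = (0.5, -0.5).
The basis stays optimal until bottling becomes binding; allowable decrease = 22 kg.

22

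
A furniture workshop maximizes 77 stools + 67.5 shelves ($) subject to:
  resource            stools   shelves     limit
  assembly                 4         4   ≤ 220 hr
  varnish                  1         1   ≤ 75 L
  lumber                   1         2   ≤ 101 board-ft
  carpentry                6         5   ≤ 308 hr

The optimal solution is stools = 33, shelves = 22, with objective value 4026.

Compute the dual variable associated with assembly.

5

Binding: assembly and carpentry. Non-binding: varnish (20 unused), lumber (24 unused).
Slack constraints have shadow price 0 (complementary slackness).
Dual feasibility on the basic columns requires 4·y_assembly + 6·y_carpentry = 77, 4·y_assembly + 5·y_carpentry = 67.5.
→ y_assembly = 5 and y_carpentry = 9.5.
Shadow price of assembly = 5.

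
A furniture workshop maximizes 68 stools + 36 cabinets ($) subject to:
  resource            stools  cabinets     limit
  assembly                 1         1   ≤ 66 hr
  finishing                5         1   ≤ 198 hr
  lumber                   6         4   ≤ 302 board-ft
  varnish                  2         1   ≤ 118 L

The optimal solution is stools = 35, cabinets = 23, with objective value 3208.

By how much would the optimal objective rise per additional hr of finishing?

Check each constraint at x*: assembly 58/66 (slack 8); finishing 198/198 (tight); lumber 302/302 (tight); varnish 93/118 (slack 25).
Since assembly, varnish are not tight, their duals are 0.
The binding rows give the dual system: 5·y_finishing + 6·y_lumber = 68 and 1·y_finishing + 4·y_lumber = 36.
This yields shadow prices y_finishing = 4, y_lumber = 8.
Shadow price of finishing = 4.

4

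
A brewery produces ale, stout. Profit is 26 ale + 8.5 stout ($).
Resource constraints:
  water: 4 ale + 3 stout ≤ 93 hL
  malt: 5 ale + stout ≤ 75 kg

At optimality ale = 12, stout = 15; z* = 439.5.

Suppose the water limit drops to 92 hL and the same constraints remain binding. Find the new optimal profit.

Both water and malt are binding at x*.
From A_Bᵀ y = c: 4·y_water + 5·y_malt = 26; 3·y_water + 1·y_malt = 8.5.
→ y_water = 1.5 and y_malt = 4.
Δz = y_water·Δb = 1.5 × (-1) = -1.5, so new z* = 439.5 − 1.5 = 438.

438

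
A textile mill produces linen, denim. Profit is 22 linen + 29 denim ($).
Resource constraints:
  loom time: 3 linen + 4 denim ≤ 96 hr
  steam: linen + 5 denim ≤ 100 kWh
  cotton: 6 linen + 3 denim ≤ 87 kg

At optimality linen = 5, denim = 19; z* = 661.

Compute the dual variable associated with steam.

Check each constraint at x*: loom time 91/96 (slack 5); steam 100/100 (tight); cotton 87/87 (tight).
Slack constraints have shadow price 0 (complementary slackness).
The binding rows give the dual system: 1·y_steam + 6·y_cotton = 22 and 5·y_steam + 3·y_cotton = 29.
This yields shadow prices y_steam = 4, y_cotton = 3.
Shadow price of steam = 4.

4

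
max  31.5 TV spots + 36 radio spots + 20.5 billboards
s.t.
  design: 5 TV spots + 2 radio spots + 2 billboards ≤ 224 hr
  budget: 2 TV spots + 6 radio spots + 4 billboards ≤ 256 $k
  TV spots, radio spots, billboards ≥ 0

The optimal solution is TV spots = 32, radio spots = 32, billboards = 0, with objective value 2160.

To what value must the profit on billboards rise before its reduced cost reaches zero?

27

At the optimum: design uses 224 of 224 (binding); budget uses 256 of 256 (binding).
The binding rows give the dual system: 5·y_design + 2·y_budget = 31.5 and 2·y_design + 6·y_budget = 36.
Solving: y_design = 4.5, y_budget = 4.5.
billboards enters the basis when its profit ≥ yᵀa₃ = 4.5·2 + 4.5·4 = 27.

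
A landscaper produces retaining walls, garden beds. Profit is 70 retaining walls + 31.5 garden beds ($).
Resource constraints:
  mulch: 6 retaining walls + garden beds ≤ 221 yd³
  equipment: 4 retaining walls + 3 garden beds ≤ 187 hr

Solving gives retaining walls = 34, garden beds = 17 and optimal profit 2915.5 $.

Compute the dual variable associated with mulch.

Check each constraint at x*: mulch 221/221 (tight); equipment 187/187 (tight).
From A_Bᵀ y = c: 6·y_mulch + 4·y_equipment = 70; 1·y_mulch + 3·y_equipment = 31.5.
→ y_mulch = 6 and y_equipment = 8.5.
Shadow price of mulch = 6.

6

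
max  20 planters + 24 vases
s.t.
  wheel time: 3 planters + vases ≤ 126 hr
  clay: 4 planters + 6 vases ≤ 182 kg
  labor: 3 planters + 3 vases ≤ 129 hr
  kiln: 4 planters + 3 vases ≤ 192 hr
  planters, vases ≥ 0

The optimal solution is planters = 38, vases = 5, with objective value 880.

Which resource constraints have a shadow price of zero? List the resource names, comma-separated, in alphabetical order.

kiln, wheel time

wheel time: 119/126 (slack 7)
clay: 182/182 (binding)
labor: 129/129 (binding)
kiln: 167/192 (slack 25)
By complementary slackness, a constraint with positive slack has shadow price 0 → kiln, wheel time.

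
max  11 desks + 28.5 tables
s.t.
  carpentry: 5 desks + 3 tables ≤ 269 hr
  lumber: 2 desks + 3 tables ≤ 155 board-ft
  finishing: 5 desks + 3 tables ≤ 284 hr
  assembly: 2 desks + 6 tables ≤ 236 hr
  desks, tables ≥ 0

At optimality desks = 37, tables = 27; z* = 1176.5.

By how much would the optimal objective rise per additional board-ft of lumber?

1.5

At the optimum: carpentry uses 266 of 269 (slack = 3); lumber uses 155 of 155 (binding); finishing uses 266 of 284 (slack = 18); assembly uses 236 of 236 (binding).
Since carpentry, finishing are not tight, their duals are 0.
The binding rows give the dual system: 2·y_lumber + 2·y_assembly = 11 and 3·y_lumber + 6·y_assembly = 28.5.
This yields shadow prices y_lumber = 1.5, y_assembly = 4.
Shadow price of lumber = 1.5.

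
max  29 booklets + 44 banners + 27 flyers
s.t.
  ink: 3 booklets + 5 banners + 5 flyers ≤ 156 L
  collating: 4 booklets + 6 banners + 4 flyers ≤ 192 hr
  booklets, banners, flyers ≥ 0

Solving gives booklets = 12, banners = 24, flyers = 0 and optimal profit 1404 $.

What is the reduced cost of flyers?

-4

Check each constraint at x*: ink 156/156 (tight); collating 192/192 (tight).
The binding rows give the dual system: 3·y_ink + 4·y_collating = 29 and 5·y_ink + 6·y_collating = 44.
Solving: y_ink = 1, y_collating = 6.5.
Reduced cost of flyers: c₃ − yᵀa₃ = 27 − (1·5 + 6.5·4) = 27 − 31 = -4.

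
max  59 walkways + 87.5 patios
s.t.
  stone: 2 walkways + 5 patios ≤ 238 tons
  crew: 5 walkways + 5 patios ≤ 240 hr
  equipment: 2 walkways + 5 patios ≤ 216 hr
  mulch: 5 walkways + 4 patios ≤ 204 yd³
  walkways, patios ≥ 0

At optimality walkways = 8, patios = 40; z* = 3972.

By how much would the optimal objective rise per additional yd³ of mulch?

Check each constraint at x*: stone 216/238 (slack 22); crew 240/240 (tight); equipment 216/216 (tight); mulch 200/204 (slack 4).
By complementary slackness, y = 0 for the non-binding constraints.
From A_Bᵀ y = c: 5·y_crew + 2·y_equipment = 59; 5·y_crew + 5·y_equipment = 87.5.
Solving: y_crew = 8, y_equipment = 9.5.
Shadow price of mulch = 0.

0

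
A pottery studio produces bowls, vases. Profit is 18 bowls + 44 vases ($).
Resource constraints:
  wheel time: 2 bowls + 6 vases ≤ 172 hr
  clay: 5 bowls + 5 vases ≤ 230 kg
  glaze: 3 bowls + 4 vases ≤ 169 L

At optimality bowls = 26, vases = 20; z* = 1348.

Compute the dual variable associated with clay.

Check each constraint at x*: wheel time 172/172 (tight); clay 230/230 (tight); glaze 158/169 (slack 11).
Slack constraints have shadow price 0 (complementary slackness).
Dual feasibility on the basic columns requires 2·y_wheel time + 5·y_clay = 18, 6·y_wheel time + 5·y_clay = 44.
→ y_wheel time = 6.5 and y_clay = 1.
Shadow price of clay = 1.

1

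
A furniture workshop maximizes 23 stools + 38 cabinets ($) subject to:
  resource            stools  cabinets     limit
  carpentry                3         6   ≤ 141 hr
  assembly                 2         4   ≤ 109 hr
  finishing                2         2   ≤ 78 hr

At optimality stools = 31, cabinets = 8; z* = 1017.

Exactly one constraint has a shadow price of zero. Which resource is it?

assembly

carpentry: 141/141 (binding)
assembly: 94/109 (slack 15)
finishing: 78/78 (binding)
By complementary slackness, a constraint with positive slack has shadow price 0 → assembly.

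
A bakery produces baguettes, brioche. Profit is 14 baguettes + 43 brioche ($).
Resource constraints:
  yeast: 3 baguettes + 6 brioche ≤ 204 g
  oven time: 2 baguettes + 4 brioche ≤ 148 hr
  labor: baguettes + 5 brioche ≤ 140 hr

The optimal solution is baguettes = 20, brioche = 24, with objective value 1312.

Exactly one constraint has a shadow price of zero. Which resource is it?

yeast: 204/204 (binding)
oven time: 136/148 (slack 12)
labor: 140/140 (binding)
By complementary slackness, a constraint with positive slack has shadow price 0 → oven time.

oven time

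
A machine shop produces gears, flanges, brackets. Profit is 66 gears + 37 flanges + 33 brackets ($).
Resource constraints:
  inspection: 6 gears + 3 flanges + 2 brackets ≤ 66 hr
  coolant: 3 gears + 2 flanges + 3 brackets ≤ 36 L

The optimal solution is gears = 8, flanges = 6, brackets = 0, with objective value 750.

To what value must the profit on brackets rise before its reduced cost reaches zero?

At the optimum: inspection uses 66 of 66 (binding); coolant uses 36 of 36 (binding).
Dual feasibility on the basic columns requires 6·y_inspection + 3·y_coolant = 66, 3·y_inspection + 2·y_coolant = 37.
Solving: y_inspection = 7, y_coolant = 8.
brackets enters the basis when its profit ≥ yᵀa₃ = 7·2 + 8·3 = 38.

38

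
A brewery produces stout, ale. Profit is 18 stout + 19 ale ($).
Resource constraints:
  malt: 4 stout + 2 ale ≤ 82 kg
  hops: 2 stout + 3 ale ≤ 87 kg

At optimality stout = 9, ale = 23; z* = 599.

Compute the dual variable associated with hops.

Check each constraint at x*: malt 82/82 (tight); hops 87/87 (tight).
From A_Bᵀ y = c: 4·y_malt + 2·y_hops = 18; 2·y_malt + 3·y_hops = 19.
Solving: y_malt = 2, y_hops = 5.
Shadow price of hops = 5.

5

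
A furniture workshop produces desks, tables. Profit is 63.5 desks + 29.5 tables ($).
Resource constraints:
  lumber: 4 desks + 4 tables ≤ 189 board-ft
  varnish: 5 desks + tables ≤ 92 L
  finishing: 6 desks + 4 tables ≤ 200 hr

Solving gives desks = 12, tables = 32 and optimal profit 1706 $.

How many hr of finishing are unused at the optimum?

0

finishing used = 6·12 + 4·32 = 200; slack = 200 − 200 = 0.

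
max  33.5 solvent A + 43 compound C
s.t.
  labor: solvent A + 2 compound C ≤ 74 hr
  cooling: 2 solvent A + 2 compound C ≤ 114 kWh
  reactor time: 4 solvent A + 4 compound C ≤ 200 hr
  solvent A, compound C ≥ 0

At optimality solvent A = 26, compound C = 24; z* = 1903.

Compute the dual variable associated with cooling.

Check each constraint at x*: labor 74/74 (tight); cooling 100/114 (slack 14); reactor time 200/200 (tight).
Since cooling is not tight, its dual is 0.
Dual feasibility on the basic columns requires 1·y_labor + 4·y_reactor time = 33.5, 2·y_labor + 4·y_reactor time = 43.
→ y_labor = 9.5 and y_reactor time = 6.
Shadow price of cooling = 0.

0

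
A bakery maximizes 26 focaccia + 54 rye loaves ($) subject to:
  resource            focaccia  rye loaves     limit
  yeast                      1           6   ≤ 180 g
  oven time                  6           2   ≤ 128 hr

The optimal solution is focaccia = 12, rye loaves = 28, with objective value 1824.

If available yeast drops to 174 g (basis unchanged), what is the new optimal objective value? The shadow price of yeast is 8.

Δb = -6, so new z* = 1824 + (8)·(-6) = 1824 − 48 = 1776.

1776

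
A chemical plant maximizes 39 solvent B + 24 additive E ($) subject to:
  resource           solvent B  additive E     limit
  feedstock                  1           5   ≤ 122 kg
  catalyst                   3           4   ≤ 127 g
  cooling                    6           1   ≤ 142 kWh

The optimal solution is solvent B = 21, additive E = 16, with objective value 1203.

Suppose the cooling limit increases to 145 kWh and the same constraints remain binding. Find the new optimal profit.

1215

Binding: catalyst and cooling. Non-binding: feedstock (21 unused).
By complementary slackness, y = 0 for the non-binding constraint.
From A_Bᵀ y = c: 3·y_catalyst + 6·y_cooling = 39; 4·y_catalyst + 1·y_cooling = 24.
Solving: y_catalyst = 5, y_cooling = 4.
Δz = y_cooling·Δb = 4 × (3) = 12, so new z* = 1203 + 12 = 1215.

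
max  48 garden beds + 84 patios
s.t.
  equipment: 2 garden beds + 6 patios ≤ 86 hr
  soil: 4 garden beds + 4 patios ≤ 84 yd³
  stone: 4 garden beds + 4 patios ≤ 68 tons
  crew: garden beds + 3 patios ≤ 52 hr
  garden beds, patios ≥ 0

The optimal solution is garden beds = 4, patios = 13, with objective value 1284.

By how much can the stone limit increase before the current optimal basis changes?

Binding constraints: equipment, stone. The basis is B = [[2,6],[4,4]] with det -16.
Per unit increase in stone, x* moves by d = (0.375, -0.125).
The basis stays optimal until soil becomes binding; allowable increase = 16 tons.

16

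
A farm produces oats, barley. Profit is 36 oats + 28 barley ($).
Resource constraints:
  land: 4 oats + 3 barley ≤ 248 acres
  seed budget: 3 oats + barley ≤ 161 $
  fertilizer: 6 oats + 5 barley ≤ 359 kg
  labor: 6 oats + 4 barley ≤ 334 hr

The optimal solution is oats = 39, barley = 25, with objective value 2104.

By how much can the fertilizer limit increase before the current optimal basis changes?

51

Binding constraints: fertilizer, labor. The basis is B = [[6,5],[6,4]] with det -6.
Per unit increase in fertilizer, x* moves by d = (-0.6667, 1).
The basis stays optimal until land becomes binding; allowable increase = 51 kg.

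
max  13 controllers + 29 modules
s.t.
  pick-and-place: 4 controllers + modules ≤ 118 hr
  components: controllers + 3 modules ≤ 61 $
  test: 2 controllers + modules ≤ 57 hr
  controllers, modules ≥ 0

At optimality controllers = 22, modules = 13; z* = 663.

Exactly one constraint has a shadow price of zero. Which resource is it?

pick-and-place

pick-and-place: 101/118 (slack 17)
components: 61/61 (binding)
test: 57/57 (binding)
By complementary slackness, a constraint with positive slack has shadow price 0 → pick-and-place.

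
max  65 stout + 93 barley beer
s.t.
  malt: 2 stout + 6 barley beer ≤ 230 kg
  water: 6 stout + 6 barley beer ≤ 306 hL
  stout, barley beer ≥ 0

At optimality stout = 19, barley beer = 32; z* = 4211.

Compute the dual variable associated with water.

8.5

At the optimum: malt uses 230 of 230 (binding); water uses 306 of 306 (binding).
Dual feasibility on the basic columns requires 2·y_malt + 6·y_water = 65, 6·y_malt + 6·y_water = 93.
Solving: y_malt = 7, y_water = 8.5.
Shadow price of water = 8.5.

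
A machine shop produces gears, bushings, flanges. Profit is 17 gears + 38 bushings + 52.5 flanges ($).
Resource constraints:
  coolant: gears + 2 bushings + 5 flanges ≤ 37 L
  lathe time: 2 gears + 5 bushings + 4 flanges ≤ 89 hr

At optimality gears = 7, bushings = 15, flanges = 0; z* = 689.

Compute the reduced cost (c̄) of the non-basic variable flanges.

Both coolant and lathe time are binding at x*.
From A_Bᵀ y = c: 1·y_coolant + 2·y_lathe time = 17; 2·y_coolant + 5·y_lathe time = 38.
→ y_coolant = 9 and y_lathe time = 4.
Reduced cost of flanges: c₃ − yᵀa₃ = 52.5 − (9·5 + 4·4) = 52.5 − 61 = -8.5.

-8.5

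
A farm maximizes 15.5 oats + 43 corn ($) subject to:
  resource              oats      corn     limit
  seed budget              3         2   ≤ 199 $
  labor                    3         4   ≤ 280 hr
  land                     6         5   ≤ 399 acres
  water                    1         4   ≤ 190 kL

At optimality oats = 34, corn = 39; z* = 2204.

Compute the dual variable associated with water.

Binding: land and water. Non-binding: seed budget (19 unused), labor (22 unused).
Slack constraints have shadow price 0 (complementary slackness).
The binding rows give the dual system: 6·y_land + 1·y_water = 15.5 and 5·y_land + 4·y_water = 43.
→ y_land = 1 and y_water = 9.5.
Shadow price of water = 9.5.

9.5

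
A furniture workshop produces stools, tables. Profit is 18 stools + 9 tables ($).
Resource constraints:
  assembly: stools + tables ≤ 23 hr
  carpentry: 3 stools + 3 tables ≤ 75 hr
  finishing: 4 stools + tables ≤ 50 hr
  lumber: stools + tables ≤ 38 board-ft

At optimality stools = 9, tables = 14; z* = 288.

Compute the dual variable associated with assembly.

Check each constraint at x*: assembly 23/23 (tight); carpentry 69/75 (slack 6); finishing 50/50 (tight); lumber 23/38 (slack 15).
Since carpentry, lumber are not tight, their duals are 0.
Dual feasibility on the basic columns requires 1·y_assembly + 4·y_finishing = 18, 1·y_assembly + 1·y_finishing = 9.
This yields shadow prices y_assembly = 6, y_finishing = 3.
Shadow price of assembly = 6.

6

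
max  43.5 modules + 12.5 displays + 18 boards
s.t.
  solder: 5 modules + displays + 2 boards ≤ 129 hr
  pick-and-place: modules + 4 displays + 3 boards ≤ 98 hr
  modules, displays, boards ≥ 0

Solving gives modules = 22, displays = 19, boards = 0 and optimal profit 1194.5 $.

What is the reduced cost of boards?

-2

Both solder and pick-and-place are binding at x*.
The binding rows give the dual system: 5·y_solder + 1·y_pick-and-place = 43.5 and 1·y_solder + 4·y_pick-and-place = 12.5.
→ y_solder = 8.5 and y_pick-and-place = 1.
Reduced cost of boards: c₃ − yᵀa₃ = 18 − (8.5·2 + 1·3) = 18 − 20 = -2.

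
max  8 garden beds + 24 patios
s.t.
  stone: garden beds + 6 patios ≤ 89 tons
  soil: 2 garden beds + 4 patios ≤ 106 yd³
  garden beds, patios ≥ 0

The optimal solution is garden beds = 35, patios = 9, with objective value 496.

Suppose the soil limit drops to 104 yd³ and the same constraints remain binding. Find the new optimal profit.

490

At the optimum: stone uses 89 of 89 (binding); soil uses 106 of 106 (binding).
The binding rows give the dual system: 1·y_stone + 2·y_soil = 8 and 6·y_stone + 4·y_soil = 24.
→ y_stone = 2 and y_soil = 3.
Δz = y_soil·Δb = 3 × (-2) = -6, so new z* = 496 − 6 = 490.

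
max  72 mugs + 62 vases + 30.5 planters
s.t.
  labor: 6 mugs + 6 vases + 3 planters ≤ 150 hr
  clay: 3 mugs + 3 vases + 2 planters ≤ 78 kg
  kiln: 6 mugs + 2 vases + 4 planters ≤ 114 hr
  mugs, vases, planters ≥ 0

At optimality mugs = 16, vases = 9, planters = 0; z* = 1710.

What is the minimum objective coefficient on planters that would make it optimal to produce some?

Check each constraint at x*: labor 150/150 (tight); clay 75/78 (slack 3); kiln 114/114 (tight).
By complementary slackness, y = 0 for the non-binding constraint.
The binding rows give the dual system: 6·y_labor + 6·y_kiln = 72 and 6·y_labor + 2·y_kiln = 62.
→ y_labor = 9.5 and y_kiln = 2.5.
planters enters the basis when its profit ≥ yᵀa₃ = 9.5·3 + 2.5·4 = 38.5.

38.5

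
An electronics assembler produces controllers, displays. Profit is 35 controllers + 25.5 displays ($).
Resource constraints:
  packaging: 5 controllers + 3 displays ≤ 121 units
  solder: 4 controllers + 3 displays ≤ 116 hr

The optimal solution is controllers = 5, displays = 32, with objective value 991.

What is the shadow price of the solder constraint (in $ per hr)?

Both packaging and solder are binding at x*.
From A_Bᵀ y = c: 5·y_packaging + 4·y_solder = 35; 3·y_packaging + 3·y_solder = 25.5.
This yields shadow prices y_packaging = 1, y_solder = 7.5.
Shadow price of solder = 7.5.

7.5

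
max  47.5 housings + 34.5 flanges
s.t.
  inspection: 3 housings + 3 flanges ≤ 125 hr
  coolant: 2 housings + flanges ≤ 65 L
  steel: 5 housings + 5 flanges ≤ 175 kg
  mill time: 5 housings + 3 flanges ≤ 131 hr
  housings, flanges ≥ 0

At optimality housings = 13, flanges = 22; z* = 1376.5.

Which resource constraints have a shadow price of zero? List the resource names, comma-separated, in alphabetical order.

inspection: 105/125 (slack 20)
coolant: 48/65 (slack 17)
steel: 175/175 (binding)
mill time: 131/131 (binding)
By complementary slackness, a constraint with positive slack has shadow price 0 → coolant, inspection.

coolant, inspection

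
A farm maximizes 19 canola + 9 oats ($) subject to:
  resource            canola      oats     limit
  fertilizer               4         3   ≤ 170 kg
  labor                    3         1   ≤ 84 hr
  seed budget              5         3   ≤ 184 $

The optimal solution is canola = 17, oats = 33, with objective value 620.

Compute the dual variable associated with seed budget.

Check each constraint at x*: fertilizer 167/170 (slack 3); labor 84/84 (tight); seed budget 184/184 (tight).
Since fertilizer is not tight, its dual is 0.
From A_Bᵀ y = c: 3·y_labor + 5·y_seed budget = 19; 1·y_labor + 3·y_seed budget = 9.
→ y_labor = 3 and y_seed budget = 2.
Shadow price of seed budget = 2.

2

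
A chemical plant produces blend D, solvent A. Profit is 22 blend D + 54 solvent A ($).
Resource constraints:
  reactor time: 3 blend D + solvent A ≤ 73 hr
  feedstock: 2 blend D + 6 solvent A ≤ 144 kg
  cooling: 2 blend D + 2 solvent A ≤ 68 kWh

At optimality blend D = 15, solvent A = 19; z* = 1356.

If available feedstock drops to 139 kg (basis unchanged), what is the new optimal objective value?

At the optimum: reactor time uses 64 of 73 (slack = 9); feedstock uses 144 of 144 (binding); cooling uses 68 of 68 (binding).
Since reactor time is not tight, its dual is 0.
The binding rows give the dual system: 2·y_feedstock + 2·y_cooling = 22 and 6·y_feedstock + 2·y_cooling = 54.
This yields shadow prices y_feedstock = 8, y_cooling = 3.
Δz = y_feedstock·Δb = 8 × (-5) = -40, so new z* = 1356 − 40 = 1316.

1316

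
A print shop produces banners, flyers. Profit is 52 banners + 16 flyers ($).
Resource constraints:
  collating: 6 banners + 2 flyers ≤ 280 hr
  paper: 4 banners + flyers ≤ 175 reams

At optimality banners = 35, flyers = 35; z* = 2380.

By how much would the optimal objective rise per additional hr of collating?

At the optimum: collating uses 280 of 280 (binding); paper uses 175 of 175 (binding).
Dual feasibility on the basic columns requires 6·y_collating + 4·y_paper = 52, 2·y_collating + 1·y_paper = 16.
→ y_collating = 6 and y_paper = 4.
Shadow price of collating = 6.

6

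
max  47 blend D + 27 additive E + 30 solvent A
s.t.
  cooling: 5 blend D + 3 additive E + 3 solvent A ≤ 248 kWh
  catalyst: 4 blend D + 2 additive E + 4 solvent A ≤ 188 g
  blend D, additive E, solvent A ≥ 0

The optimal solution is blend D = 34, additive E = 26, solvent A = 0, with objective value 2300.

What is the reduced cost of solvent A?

-3

Check each constraint at x*: cooling 248/248 (tight); catalyst 188/188 (tight).
The binding rows give the dual system: 5·y_cooling + 4·y_catalyst = 47 and 3·y_cooling + 2·y_catalyst = 27.
This yields shadow prices y_cooling = 7, y_catalyst = 3.
Reduced cost of solvent A: c₃ − yᵀa₃ = 30 − (7·3 + 3·4) = 30 − 33 = -3.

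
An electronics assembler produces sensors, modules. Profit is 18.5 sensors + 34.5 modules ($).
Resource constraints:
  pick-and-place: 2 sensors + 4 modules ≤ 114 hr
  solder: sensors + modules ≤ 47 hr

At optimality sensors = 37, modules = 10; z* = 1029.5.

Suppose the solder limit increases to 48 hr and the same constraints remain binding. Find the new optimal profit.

Both pick-and-place and solder are binding at x*.
Dual feasibility on the basic columns requires 2·y_pick-and-place + 1·y_solder = 18.5, 4·y_pick-and-place + 1·y_solder = 34.5.
Solving: y_pick-and-place = 8, y_solder = 2.5.
Δz = y_solder·Δb = 2.5 × (1) = 2.5, so new z* = 1029.5 + 2.5 = 1032.

1032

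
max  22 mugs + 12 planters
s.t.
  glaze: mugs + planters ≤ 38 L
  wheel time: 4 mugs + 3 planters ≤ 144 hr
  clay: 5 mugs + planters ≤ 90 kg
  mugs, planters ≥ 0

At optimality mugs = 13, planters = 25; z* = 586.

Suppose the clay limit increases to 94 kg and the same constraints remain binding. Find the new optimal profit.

596

At the optimum: glaze uses 38 of 38 (binding); wheel time uses 127 of 144 (slack = 17); clay uses 90 of 90 (binding).
Slack constraints have shadow price 0 (complementary slackness).
Dual feasibility on the basic columns requires 1·y_glaze + 5·y_clay = 22, 1·y_glaze + 1·y_clay = 12.
→ y_glaze = 9.5 and y_clay = 2.5.
Δz = y_clay·Δb = 2.5 × (4) = 10, so new z* = 586 + 10 = 596.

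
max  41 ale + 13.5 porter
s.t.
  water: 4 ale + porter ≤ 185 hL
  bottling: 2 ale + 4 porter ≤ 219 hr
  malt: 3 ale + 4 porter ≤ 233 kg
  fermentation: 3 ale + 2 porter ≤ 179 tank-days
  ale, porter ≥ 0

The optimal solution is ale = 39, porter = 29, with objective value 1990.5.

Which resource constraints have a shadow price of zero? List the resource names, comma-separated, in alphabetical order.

water: 185/185 (binding)
bottling: 194/219 (slack 25)
malt: 233/233 (binding)
fermentation: 175/179 (slack 4)
By complementary slackness, a constraint with positive slack has shadow price 0 → bottling, fermentation.

bottling, fermentation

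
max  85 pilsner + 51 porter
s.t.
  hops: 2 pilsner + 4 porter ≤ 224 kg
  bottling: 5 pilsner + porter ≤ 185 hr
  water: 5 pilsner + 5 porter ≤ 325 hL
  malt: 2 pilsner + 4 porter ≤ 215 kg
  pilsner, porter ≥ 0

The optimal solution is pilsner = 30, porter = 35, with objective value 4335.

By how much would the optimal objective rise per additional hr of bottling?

Check each constraint at x*: hops 200/224 (slack 24); bottling 185/185 (tight); water 325/325 (tight); malt 200/215 (slack 15).
By complementary slackness, y = 0 for the non-binding constraints.
The binding rows give the dual system: 5·y_bottling + 5·y_water = 85 and 1·y_bottling + 5·y_water = 51.
This yields shadow prices y_bottling = 8.5, y_water = 8.5.
Shadow price of bottling = 8.5.

8.5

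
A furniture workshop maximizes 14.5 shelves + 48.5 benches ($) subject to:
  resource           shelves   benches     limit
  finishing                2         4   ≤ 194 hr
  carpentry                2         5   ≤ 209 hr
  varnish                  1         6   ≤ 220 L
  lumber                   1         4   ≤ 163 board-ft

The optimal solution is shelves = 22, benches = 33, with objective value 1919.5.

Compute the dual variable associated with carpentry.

5.5

Check each constraint at x*: finishing 176/194 (slack 18); carpentry 209/209 (tight); varnish 220/220 (tight); lumber 154/163 (slack 9).
Since finishing, lumber are not tight, their duals are 0.
From A_Bᵀ y = c: 2·y_carpentry + 1·y_varnish = 14.5; 5·y_carpentry + 6·y_varnish = 48.5.
This yields shadow prices y_carpentry = 5.5, y_varnish = 3.5.
Shadow price of carpentry = 5.5.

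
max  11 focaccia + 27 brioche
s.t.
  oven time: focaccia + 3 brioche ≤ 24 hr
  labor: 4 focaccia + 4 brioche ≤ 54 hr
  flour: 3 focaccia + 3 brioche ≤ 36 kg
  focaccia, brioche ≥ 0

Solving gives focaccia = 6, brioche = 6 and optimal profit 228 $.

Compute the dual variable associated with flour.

Check each constraint at x*: oven time 24/24 (tight); labor 48/54 (slack 6); flour 36/36 (tight).
By complementary slackness, y = 0 for the non-binding constraint.
From A_Bᵀ y = c: 1·y_oven time + 3·y_flour = 11; 3·y_oven time + 3·y_flour = 27.
This yields shadow prices y_oven time = 8, y_flour = 1.
Shadow price of flour = 1.

1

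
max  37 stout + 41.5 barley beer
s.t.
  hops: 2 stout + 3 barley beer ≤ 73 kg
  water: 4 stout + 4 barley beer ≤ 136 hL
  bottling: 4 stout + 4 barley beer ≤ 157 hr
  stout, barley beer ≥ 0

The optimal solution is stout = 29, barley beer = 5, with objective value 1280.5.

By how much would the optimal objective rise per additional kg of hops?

4.5

Binding: hops and water. Non-binding: bottling (21 unused).
Since bottling is not tight, its dual is 0.
From A_Bᵀ y = c: 2·y_hops + 4·y_water = 37; 3·y_hops + 4·y_water = 41.5.
→ y_hops = 4.5 and y_water = 7.
Shadow price of hops = 4.5.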